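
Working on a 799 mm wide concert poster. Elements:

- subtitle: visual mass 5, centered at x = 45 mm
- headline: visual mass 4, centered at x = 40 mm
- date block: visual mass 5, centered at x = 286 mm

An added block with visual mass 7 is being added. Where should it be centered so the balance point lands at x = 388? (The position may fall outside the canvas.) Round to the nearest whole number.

x ≈ 905

After adding the added block, total weight = 5 + 4 + 5 + 7 = 21.
Along x: (1815 + 7·x) / 21 = 388 (existing moment 5·45 + 4·40 + 5·286 = 1815) ⇒ x = (8148 − 1815) / 7 ≈ 904.71.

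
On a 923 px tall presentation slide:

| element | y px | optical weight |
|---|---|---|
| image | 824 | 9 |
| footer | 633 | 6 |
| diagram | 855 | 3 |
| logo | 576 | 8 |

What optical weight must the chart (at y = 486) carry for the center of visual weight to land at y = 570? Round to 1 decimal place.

w ≈ 42.5

Fixed elements: Σw = 9 + 6 + 3 + 8 = 26, Σw·y = 9·824 + 6·633 + 3·855 + 8·576 = 18387.
For the centroid to hit 570: (18387 + w·486) / (26 + w) = 570.
Solving: w = (570·26 − 18387) / (486 − 570) = -3567 / -84 ≈ 42.46.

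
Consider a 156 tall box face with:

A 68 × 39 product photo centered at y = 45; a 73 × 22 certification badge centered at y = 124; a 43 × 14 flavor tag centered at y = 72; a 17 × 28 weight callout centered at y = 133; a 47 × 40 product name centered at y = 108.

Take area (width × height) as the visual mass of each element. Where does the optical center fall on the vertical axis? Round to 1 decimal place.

Areas → weights: product photo 68·39 = 2652, certification badge 73·22 = 1606, flavor tag 43·14 = 602, weight callout 17·28 = 476, product name 47·40 = 1880; Σw = 7216.
Σw·y = 2652·45 + 1606·124 + 602·72 + 476·133 + 1880·108 = 628176, so ȳ = 628176/7216 ≈ 87.05.

y ≈ 87.1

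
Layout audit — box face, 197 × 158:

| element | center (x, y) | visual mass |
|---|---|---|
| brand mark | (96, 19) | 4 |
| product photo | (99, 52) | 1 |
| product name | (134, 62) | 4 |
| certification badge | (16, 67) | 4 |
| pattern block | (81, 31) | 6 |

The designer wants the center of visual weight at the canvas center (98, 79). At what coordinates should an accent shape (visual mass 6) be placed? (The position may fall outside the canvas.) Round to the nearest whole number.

With the accent shape, Σw becomes 4 + 1 + 4 + 4 + 6 + 6 = 25.
Along x: (1569 + 6·x) / 25 = 98 (existing moment 4·96 + 1·99 + 4·134 + 4·16 + 6·81 = 1569) ⇒ x = (2450 − 1569) / 6 ≈ 146.83.
Along y: (830 + 6·y) / 25 = 79 (existing moment 4·19 + 1·52 + 4·62 + 4·67 + 6·31 = 830) ⇒ y = (1975 − 830) / 6 ≈ 190.83.

(147, 191)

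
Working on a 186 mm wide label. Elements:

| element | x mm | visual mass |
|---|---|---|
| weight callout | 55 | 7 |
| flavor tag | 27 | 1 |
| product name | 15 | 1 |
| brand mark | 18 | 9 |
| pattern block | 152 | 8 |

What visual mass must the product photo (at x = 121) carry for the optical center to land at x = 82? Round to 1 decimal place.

w ≈ 8.4

Fixed elements: Σw = 7 + 1 + 1 + 9 + 8 = 26, Σw·x = 7·55 + 1·27 + 1·15 + 9·18 + 8·152 = 1805.
For the centroid to hit 82: (1805 + w·121) / (26 + w) = 82.
Rearranging, w·(121 − 82) = 82·26 − 1805 = 327, so w ≈ 327/39 = 8.38.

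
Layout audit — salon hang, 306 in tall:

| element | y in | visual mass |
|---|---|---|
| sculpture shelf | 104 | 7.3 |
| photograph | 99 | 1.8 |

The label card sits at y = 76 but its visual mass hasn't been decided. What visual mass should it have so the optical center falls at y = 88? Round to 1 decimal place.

Known weights sum to 7.3 + 1.8 = 9.1; their moment is 7.3·104 + 1.8·99 = 937.4.
Balance at y = 88 requires (937.4 + w·76) / (9.1 + w) = 88.
Rearranging, w·(76 − 88) = 88·9.1 − 937.4 = -136.6, so w ≈ -136.6/-12 = 11.38.

w ≈ 11.4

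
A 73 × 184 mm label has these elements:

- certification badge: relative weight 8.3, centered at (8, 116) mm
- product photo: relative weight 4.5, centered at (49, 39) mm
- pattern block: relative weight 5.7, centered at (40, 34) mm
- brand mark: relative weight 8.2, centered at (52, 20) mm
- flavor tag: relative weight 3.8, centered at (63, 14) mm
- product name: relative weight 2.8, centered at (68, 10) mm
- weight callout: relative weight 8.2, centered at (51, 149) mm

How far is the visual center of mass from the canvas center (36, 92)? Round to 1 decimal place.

≈ 25.6 mm

Σw = 8.3 + 4.5 + 5.7 + 8.2 + 3.8 + 2.8 + 8.2 = 41.5.
x-moment: 8.3·8 + 4.5·49 + 5.7·40 + 8.2·52 + 3.8·63 + 2.8·68 + 8.2·51 = 1789.3; centroid 1789.3/41.5 ≈ 43.12.
y-moment: 8.3·116 + 4.5·39 + 5.7·34 + 8.2·20 + 3.8·14 + 2.8·10 + 8.2·149 = 2799.1; centroid 2799.1/41.5 ≈ 67.45.
From (36, 92): dx = 7.12, dy = -24.55, so the distance is √(dx²+dy²) ≈ 25.56.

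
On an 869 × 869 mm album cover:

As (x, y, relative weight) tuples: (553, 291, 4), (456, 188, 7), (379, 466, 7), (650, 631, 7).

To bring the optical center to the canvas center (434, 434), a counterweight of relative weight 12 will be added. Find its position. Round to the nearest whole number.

New total weight: (4 + 7 + 7 + 7) + 12 = 37.
Along x: (12607 + 12·x) / 37 = 434 (existing moment 4·553 + 7·456 + 7·379 + 7·650 = 12607) ⇒ x = (16058 − 12607) / 12 ≈ 287.58.
Along y: (10159 + 12·y) / 37 = 434 (existing moment 4·291 + 7·188 + 7·466 + 7·631 = 10159) ⇒ y = (16058 − 10159) / 12 ≈ 491.58.

(288, 492)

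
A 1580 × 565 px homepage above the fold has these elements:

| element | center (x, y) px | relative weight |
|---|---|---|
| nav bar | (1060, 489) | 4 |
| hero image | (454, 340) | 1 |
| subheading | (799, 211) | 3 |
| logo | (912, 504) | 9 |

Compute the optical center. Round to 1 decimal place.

Weights sum to 4 + 1 + 3 + 9 = 17.
Σw·x = 4·1060 + 1·454 + 3·799 + 9·912 = 15299, so x̄ = 15299/17 ≈ 899.94.
Σw·y = 4·489 + 1·340 + 3·211 + 9·504 = 7465, so ȳ = 7465/17 ≈ 439.12.

(899.9, 439.1)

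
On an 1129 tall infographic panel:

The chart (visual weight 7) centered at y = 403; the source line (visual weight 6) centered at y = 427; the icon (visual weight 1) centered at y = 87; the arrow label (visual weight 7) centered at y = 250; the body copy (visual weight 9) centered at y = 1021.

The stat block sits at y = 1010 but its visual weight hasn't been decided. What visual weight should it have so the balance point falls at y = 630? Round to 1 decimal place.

w ≈ 6.6

Known weights sum to 7 + 6 + 1 + 7 + 9 = 30; their moment is 7·403 + 6·427 + 1·87 + 7·250 + 9·1021 = 16409.
Balance at y = 630 requires (16409 + w·1010) / (30 + w) = 630.
Rearranging, w·(1010 − 630) = 630·30 − 16409 = 2491, so w ≈ 2491/380 = 6.56.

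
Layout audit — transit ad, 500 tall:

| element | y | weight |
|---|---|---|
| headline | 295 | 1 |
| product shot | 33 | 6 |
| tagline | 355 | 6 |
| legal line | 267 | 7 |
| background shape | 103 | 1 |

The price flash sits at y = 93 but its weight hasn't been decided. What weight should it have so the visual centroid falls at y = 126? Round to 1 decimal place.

Fixed elements: Σw = 1 + 6 + 6 + 7 + 1 = 21, Σw·y = 1·295 + 6·33 + 6·355 + 7·267 + 1·103 = 4595.
For the centroid to hit 126: (4595 + w·93) / (21 + w) = 126.
Solving: w = (126·21 − 4595) / (93 − 126) = -1949 / -33 ≈ 59.06.

w ≈ 59.1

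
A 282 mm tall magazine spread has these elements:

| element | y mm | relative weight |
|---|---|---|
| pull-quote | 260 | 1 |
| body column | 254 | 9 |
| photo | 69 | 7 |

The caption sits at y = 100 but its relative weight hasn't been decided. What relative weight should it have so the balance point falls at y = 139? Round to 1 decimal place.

w ≈ 17.1

Fixed elements: Σw = 1 + 9 + 7 = 17, Σw·y = 1·260 + 9·254 + 7·69 = 3029.
Balance at y = 139 requires (3029 + w·100) / (17 + w) = 139.
Solving: w = (139·17 − 3029) / (100 − 139) = -666 / -39 ≈ 17.08.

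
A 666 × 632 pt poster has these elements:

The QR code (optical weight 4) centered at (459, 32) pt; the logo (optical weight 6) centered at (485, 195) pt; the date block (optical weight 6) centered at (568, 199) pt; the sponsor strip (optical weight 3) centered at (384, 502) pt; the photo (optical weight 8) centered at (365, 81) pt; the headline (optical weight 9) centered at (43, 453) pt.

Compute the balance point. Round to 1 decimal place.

Total weight = 4 + 6 + 6 + 3 + 8 + 9 = 36.
Σw·x = 12613; x̄ = 12613/36 ≈ 350.36.
Σw·y = 8723; ȳ = 8723/36 ≈ 242.31.

(350.4, 242.3)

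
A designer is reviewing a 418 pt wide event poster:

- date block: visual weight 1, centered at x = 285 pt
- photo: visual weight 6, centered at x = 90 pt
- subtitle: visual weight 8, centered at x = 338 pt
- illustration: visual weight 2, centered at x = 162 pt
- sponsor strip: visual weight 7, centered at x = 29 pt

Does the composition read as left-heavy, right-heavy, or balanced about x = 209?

Total weight = 1 + 6 + 8 + 2 + 7 = 24.
x: (1·285 + 6·90 + 8·338 + 2·162 + 7·29) / 24 = 4056 / 24 ≈ 169.00
169.0 lies left of the midline 209, so the layout is left-heavy.

left-heavy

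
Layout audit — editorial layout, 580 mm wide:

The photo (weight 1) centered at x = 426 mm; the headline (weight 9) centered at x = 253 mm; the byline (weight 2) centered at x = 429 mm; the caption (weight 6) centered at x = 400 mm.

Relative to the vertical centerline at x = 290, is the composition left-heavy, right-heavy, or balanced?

Weights sum to 1 + 9 + 2 + 6 = 18.
x-moment: 1·426 + 9·253 + 2·429 + 6·400 = 5961; centroid 5961/18 ≈ 331.17.
331.2 vs midline 290 → right-heavy.

right-heavy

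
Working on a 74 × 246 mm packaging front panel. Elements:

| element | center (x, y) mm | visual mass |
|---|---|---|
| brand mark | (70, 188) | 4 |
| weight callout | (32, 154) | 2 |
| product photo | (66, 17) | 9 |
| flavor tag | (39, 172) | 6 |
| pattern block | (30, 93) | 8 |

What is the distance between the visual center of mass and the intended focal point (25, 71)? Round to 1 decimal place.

Weights sum to 4 + 2 + 9 + 6 + 8 = 29.
x-moment: 4·70 + 2·32 + 9·66 + 6·39 + 8·30 = 1412; centroid 1412/29 ≈ 48.69.
y-moment: 4·188 + 2·154 + 9·17 + 6·172 + 8·93 = 2989; centroid 2989/29 ≈ 103.07.
From (25, 71): dx = 23.69, dy = 32.07, so the distance is √(dx²+dy²) ≈ 39.87.

≈ 39.9 mm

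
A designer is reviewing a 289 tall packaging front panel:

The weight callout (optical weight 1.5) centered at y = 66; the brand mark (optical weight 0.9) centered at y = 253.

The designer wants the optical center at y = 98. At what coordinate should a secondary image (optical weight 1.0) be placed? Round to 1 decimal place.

y ≈ 6.5

New total weight: (1.5 + 0.9) + 1.0 = 3.4.
Along y: (326.7 + 1.0·y) / 3.4 = 98 (existing moment 1.5·66 + 0.9·253 = 326.7) ⇒ y = (333.2 − 326.7) / 1.0 ≈ 6.50.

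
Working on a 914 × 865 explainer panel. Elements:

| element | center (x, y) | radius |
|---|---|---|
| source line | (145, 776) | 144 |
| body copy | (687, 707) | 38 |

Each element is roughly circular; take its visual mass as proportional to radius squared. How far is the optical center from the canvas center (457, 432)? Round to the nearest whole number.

r² weights: source line 144² = 20736, body copy 38² = 1444. Total = 22180.
Σw·x = 20736·145 + 1444·687 = 3998748, so x̄ = 3998748/22180 ≈ 180.29.
Σw·y = 20736·776 + 1444·707 = 17112044, so ȳ = 17112044/22180 ≈ 771.51.
Offset from (457, 432): Δx ≈ -276.71, Δy ≈ 339.51; distance = √(Δx² + Δy²) ≈ 437.99.

≈ 438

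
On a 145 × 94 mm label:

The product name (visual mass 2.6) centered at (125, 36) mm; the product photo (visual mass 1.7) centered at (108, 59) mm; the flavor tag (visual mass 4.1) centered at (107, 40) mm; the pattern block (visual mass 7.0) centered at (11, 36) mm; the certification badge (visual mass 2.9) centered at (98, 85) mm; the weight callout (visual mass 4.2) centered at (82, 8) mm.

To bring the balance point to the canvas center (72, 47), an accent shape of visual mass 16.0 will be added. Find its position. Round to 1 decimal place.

(69.9, 57.5)

After adding the accent shape, total weight = 2.6 + 1.7 + 4.1 + 7.0 + 2.9 + 4.2 + 16.0 = 38.5.
x: need Σw·x = 38.5·72 = 2772.0. Existing = 2.6·125 + 1.7·108 + 4.1·107 + 7.0·11 + 2.9·98 + 4.2·82 = 1652.9. Remainder 1119.1 / 16.0 ≈ 69.94.
y: need Σw·y = 38.5·47 = 1809.5. Existing = 2.6·36 + 1.7·59 + 4.1·40 + 7.0·36 + 2.9·85 + 4.2·8 = 890.0. Remainder 919.5 / 16.0 ≈ 57.47.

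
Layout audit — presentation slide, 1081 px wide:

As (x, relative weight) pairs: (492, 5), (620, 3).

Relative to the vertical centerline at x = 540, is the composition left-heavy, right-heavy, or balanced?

Σw = 5 + 3 = 8.
Σw·x = 5·492 + 3·620 = 4320, so x̄ = 4320/8 ≈ 540.00.
The centroid 540.00 matches the midline at 540, so the layout is balanced.

balanced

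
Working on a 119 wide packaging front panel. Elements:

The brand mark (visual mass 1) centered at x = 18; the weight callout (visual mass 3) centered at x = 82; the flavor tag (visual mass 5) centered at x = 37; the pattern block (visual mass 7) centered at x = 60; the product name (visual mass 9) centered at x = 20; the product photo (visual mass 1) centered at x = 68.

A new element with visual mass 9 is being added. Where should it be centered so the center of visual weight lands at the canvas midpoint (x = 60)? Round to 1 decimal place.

After adding the new element, total weight = 1 + 3 + 5 + 7 + 9 + 1 + 9 = 35.
x: need Σw·x = 35·60 = 2100. Existing = 1·18 + 3·82 + 5·37 + 7·60 + 9·20 + 1·68 = 1117. Remainder 983 / 9 ≈ 109.22.

x ≈ 109.2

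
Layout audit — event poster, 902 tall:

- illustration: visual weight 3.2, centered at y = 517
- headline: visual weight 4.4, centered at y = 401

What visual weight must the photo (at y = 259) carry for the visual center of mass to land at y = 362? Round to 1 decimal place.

w ≈ 6.5

Fixed elements: Σw = 3.2 + 4.4 = 7.6, Σw·y = 3.2·517 + 4.4·401 = 3418.8.
Set Σw·y/Σw = 362: (3418.8 + 259w) = 362·(7.6 + w).
Rearranging, w·(259 − 362) = 362·7.6 − 3418.8 = -667.6, so w ≈ -667.6/-103 = 6.48.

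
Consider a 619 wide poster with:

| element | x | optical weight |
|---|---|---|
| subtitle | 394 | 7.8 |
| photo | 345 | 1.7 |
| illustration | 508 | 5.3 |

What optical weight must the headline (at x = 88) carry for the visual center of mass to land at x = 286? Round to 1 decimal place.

Known weights sum to 7.8 + 1.7 + 5.3 = 14.8; their moment is 7.8·394 + 1.7·345 + 5.3·508 = 6352.1.
Balance at x = 286 requires (6352.1 + w·88) / (14.8 + w) = 286.
So w = (286·14.8 − 6352.1)/(88 − 286) = -2119.3/-198 ≈ 10.70.

w ≈ 10.7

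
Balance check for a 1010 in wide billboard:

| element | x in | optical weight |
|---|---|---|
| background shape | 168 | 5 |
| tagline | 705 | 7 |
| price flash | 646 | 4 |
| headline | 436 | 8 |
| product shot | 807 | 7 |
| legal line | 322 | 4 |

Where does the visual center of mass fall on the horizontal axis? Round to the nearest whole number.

Total weight = 5 + 7 + 4 + 8 + 7 + 4 = 35.
x: moment 18784 / weight 35 ≈ 536.69

x ≈ 537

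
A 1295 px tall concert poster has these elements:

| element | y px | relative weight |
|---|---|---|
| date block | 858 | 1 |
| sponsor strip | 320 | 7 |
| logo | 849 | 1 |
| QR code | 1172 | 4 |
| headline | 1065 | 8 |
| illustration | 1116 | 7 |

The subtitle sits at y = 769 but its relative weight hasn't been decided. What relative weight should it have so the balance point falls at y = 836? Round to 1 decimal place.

w ≈ 23.3

Fixed elements: Σw = 1 + 7 + 1 + 4 + 8 + 7 = 28, Σw·y = 1·858 + 7·320 + 1·849 + 4·1172 + 8·1065 + 7·1116 = 24967.
Set Σw·y/Σw = 836: (24967 + 769w) = 836·(28 + w).
Solving: w = (836·28 − 24967) / (769 − 836) = -1559 / -67 ≈ 23.27.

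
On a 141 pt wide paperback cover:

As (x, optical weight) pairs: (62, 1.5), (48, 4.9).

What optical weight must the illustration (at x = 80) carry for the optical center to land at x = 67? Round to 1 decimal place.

Known weights sum to 1.5 + 4.9 = 6.4; their moment is 1.5·62 + 4.9·48 = 328.2.
Balance at x = 67 requires (328.2 + w·80) / (6.4 + w) = 67.
Solving: w = (67·6.4 − 328.2) / (80 − 67) = 100.6 / 13 ≈ 7.74.

w ≈ 7.7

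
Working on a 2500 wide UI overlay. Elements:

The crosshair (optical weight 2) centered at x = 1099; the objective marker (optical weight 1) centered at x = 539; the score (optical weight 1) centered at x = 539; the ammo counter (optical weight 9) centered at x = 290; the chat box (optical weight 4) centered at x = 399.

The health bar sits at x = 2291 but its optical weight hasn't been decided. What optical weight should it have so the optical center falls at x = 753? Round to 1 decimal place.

w ≈ 3.5

Fixed elements: Σw = 2 + 1 + 1 + 9 + 4 = 17, Σw·x = 2·1099 + 1·539 + 1·539 + 9·290 + 4·399 = 7482.
Set Σw·x/Σw = 753: (7482 + 2291w) = 753·(17 + w).
So w = (753·17 − 7482)/(2291 − 753) = 5319/1538 ≈ 3.46.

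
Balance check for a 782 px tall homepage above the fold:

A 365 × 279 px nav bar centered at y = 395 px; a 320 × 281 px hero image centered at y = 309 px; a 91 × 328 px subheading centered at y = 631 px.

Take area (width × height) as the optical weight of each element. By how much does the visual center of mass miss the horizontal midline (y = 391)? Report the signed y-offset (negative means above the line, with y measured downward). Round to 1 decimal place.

Areas: nav bar 365·279 = 101835, hero image 320·281 = 89920, subheading 91·328 = 29848. Total weight = 221603.
Σw·y = 101835·395 + 89920·309 + 29848·631 = 86844193, so ȳ = 86844193/221603 ≈ 391.89.
Against y = 391, that's 391.89 − 391 = 0.89.

≈ 0.9 px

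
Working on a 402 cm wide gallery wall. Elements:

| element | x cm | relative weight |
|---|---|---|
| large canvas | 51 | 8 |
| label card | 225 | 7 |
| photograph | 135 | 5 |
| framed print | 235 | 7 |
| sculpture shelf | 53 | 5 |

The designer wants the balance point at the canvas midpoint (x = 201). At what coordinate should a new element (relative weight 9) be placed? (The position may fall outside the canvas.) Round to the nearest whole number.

x ≈ 408

New total weight: (8 + 7 + 5 + 7 + 5) + 9 = 41.
Along x: (4568 + 9·x) / 41 = 201 (existing moment 8·51 + 7·225 + 5·135 + 7·235 + 5·53 = 4568) ⇒ x = (8241 − 4568) / 9 ≈ 408.11.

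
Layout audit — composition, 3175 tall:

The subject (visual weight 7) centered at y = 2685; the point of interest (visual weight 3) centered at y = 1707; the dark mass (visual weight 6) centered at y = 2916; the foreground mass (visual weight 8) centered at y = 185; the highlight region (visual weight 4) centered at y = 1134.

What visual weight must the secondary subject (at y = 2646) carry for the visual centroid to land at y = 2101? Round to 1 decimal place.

Known weights sum to 7 + 3 + 6 + 8 + 4 = 28; their moment is 7·2685 + 3·1707 + 6·2916 + 8·185 + 4·1134 = 47428.
Set Σw·y/Σw = 2101: (47428 + 2646w) = 2101·(28 + w).
So w = (2101·28 − 47428)/(2646 − 2101) = 11400/545 ≈ 20.92.

w ≈ 20.9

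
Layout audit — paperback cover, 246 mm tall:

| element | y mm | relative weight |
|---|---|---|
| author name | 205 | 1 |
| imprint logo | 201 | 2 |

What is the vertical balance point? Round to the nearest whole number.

y ≈ 202

Total weight = 1 + 2 = 3.
y: (1·205 + 2·201) / 3 = 607 / 3 ≈ 202.33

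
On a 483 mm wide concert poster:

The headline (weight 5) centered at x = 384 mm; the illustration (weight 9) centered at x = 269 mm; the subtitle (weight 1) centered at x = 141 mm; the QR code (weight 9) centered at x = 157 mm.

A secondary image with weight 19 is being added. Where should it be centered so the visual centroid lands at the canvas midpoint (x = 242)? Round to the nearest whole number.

New total weight: (5 + 9 + 1 + 9) + 19 = 43.
x: target moment 43×242 = 10406; current 5·384 + 9·269 + 1·141 + 9·157 = 5895; the secondary image supplies 4511, so x = 4511/19 ≈ 237.42.

x ≈ 237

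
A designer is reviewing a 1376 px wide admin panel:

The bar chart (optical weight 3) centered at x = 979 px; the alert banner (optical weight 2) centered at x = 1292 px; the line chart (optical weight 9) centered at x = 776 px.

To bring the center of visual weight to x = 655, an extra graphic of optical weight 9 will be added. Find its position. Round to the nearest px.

After adding the extra graphic, total weight = 3 + 2 + 9 + 9 = 23.
x: target moment 23×655 = 15065; current 3·979 + 2·1292 + 9·776 = 12505; the extra graphic supplies 2560, so x = 2560/9 ≈ 284.44.

x ≈ 284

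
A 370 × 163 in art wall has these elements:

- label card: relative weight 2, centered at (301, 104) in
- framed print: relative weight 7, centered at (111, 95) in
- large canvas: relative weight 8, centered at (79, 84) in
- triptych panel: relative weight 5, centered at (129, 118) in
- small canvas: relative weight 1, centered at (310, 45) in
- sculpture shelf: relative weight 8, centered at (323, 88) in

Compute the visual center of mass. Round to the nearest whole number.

(179, 93)

Weights sum to 2 + 7 + 8 + 5 + 1 + 8 = 31.
x: moment 5550 / weight 31 ≈ 179.03
y: moment 2884 / weight 31 ≈ 93.03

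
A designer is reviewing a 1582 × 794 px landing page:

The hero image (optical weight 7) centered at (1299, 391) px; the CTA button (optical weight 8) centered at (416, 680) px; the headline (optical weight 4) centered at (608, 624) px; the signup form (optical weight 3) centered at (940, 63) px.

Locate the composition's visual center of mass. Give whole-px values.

(803, 494)

Σw = 7 + 8 + 4 + 3 = 22.
Σw·x = 7·1299 + 8·416 + 4·608 + 3·940 = 17673, so x̄ = 17673/22 ≈ 803.32.
Σw·y = 7·391 + 8·680 + 4·624 + 3·63 = 10862, so ȳ = 10862/22 ≈ 493.73.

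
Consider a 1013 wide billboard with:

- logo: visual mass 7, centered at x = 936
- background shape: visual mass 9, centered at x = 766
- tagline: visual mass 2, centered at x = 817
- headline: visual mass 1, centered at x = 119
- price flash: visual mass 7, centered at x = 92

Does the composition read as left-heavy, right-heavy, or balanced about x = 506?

right-heavy

Total weight = 7 + 9 + 2 + 1 + 7 = 26.
x: (7·936 + 9·766 + 2·817 + 1·119 + 7·92) / 26 = 15843 / 26 ≈ 609.35
Since 609.3 is right of 506, the composition reads right-heavy.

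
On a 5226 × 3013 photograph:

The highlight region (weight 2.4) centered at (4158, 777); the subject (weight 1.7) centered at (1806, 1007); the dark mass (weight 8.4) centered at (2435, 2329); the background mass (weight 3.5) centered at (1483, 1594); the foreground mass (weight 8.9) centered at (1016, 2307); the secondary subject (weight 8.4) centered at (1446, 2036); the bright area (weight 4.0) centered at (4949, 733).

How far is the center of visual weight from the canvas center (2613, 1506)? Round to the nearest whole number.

Weights sum to 2.4 + 1.7 + 8.4 + 3.5 + 8.9 + 8.4 + 4.0 = 37.3.
x: (2.4·4158 + 1.7·1806 + 8.4·2435 + 3.5·1483 + 8.9·1016 + 8.4·1446 + 4.0·4949) / 37.3 = 79678.7 / 37.3 ≈ 2136.16
y: (2.4·777 + 1.7·1007 + 8.4·2329 + 3.5·1594 + 8.9·2307 + 8.4·2036 + 4.0·733) / 37.3 = 69286.0 / 37.3 ≈ 1857.53
Relative to (2613, 1506): Δ = (-476.84, 351.53); |Δ| = √(-476.84² + 351.53²) ≈ 592.41.

≈ 592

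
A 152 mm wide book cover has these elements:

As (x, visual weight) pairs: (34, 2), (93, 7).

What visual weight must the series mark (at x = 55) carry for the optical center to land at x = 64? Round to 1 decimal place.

Fixed elements: Σw = 2 + 7 = 9, Σw·x = 2·34 + 7·93 = 719.
Set Σw·x/Σw = 64: (719 + 55w) = 64·(9 + w).
So w = (64·9 − 719)/(55 − 64) = -143/-9 ≈ 15.89.

w ≈ 15.9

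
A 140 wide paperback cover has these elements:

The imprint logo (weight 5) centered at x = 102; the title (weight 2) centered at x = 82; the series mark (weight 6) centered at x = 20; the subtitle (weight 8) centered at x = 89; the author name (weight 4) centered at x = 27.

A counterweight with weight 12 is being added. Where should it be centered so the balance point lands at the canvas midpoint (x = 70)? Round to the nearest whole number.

x ≈ 81

New total weight: (5 + 2 + 6 + 8 + 4) + 12 = 37.
Along x: (1614 + 12·x) / 37 = 70 (existing moment 5·102 + 2·82 + 6·20 + 8·89 + 4·27 = 1614) ⇒ x = (2590 − 1614) / 12 ≈ 81.33.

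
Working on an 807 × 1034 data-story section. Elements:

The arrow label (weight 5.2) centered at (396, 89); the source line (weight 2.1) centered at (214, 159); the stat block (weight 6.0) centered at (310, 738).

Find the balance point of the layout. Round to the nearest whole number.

Total weight = 5.2 + 2.1 + 6.0 = 13.3.
x: (5.2·396 + 2.1·214 + 6.0·310) / 13.3 = 4368.6 / 13.3 ≈ 328.47
y: (5.2·89 + 2.1·159 + 6.0·738) / 13.3 = 5224.7 / 13.3 ≈ 392.83

(328, 393)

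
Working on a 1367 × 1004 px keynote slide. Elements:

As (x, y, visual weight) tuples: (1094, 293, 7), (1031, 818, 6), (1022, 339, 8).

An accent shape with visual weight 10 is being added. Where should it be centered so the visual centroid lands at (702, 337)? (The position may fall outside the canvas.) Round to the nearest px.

New total weight: (7 + 6 + 8) + 10 = 31.
x: need Σw·x = 31·702 = 21762. Existing = 7·1094 + 6·1031 + 8·1022 = 22020. Remainder -258 / 10 ≈ -25.80.
y: need Σw·y = 31·337 = 10447. Existing = 7·293 + 6·818 + 8·339 = 9671. Remainder 776 / 10 ≈ 77.60.

(-26, 78)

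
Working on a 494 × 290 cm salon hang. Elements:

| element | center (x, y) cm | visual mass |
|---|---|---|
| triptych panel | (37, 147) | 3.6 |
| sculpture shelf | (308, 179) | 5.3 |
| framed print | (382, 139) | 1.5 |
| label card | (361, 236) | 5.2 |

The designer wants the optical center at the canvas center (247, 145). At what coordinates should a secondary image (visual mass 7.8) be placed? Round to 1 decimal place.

With the secondary image, Σw becomes 3.6 + 5.3 + 1.5 + 5.2 + 7.8 = 23.4.
x: need Σw·x = 23.4·247 = 5779.8. Existing = 3.6·37 + 5.3·308 + 1.5·382 + 5.2·361 = 4215.8. Remainder 1564.0 / 7.8 ≈ 200.51.
y: need Σw·y = 23.4·145 = 3393.0. Existing = 3.6·147 + 5.3·179 + 1.5·139 + 5.2·236 = 2913.6. Remainder 479.4 / 7.8 ≈ 61.46.

(200.5, 61.5)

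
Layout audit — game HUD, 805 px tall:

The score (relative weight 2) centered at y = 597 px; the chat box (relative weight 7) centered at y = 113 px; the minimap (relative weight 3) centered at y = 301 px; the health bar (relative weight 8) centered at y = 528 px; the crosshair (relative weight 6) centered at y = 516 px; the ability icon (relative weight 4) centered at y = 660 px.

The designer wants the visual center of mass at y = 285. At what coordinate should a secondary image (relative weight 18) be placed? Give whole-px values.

y ≈ 46

With the secondary image, Σw becomes 2 + 7 + 3 + 8 + 6 + 4 + 18 = 48.
y: target moment 48×285 = 13680; current 2·597 + 7·113 + 3·301 + 8·528 + 6·516 + 4·660 = 12848; the secondary image supplies 832, so y = 832/18 ≈ 46.22.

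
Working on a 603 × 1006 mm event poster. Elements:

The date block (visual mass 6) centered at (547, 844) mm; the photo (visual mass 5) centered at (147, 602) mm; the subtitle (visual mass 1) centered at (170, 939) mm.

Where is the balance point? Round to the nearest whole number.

(349, 751)

Weights sum to 6 + 5 + 1 = 12.
x: (6·547 + 5·147 + 1·170) / 12 = 4187 / 12 ≈ 348.92
y: (6·844 + 5·602 + 1·939) / 12 = 9013 / 12 ≈ 751.08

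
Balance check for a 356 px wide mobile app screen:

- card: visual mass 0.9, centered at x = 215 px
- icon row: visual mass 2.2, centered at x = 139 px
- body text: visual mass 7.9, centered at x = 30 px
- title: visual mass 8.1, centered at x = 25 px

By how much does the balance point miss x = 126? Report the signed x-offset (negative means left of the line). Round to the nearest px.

Total weight = 0.9 + 2.2 + 7.9 + 8.1 = 19.1.
Σw·x = 0.9·215 + 2.2·139 + 7.9·30 + 8.1·25 = 938.8, so x̄ = 938.8/19.1 ≈ 49.15.
Offset from x = 126: 49.15 − 126 ≈ -76.85.

≈ -77 px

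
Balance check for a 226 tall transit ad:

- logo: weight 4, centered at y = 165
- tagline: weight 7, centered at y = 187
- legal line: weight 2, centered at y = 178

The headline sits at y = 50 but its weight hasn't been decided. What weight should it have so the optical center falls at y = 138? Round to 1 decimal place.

w ≈ 6.0

Fixed elements: Σw = 4 + 7 + 2 = 13, Σw·y = 4·165 + 7·187 + 2·178 = 2325.
Balance at y = 138 requires (2325 + w·50) / (13 + w) = 138.
So w = (138·13 − 2325)/(50 − 138) = -531/-88 ≈ 6.03.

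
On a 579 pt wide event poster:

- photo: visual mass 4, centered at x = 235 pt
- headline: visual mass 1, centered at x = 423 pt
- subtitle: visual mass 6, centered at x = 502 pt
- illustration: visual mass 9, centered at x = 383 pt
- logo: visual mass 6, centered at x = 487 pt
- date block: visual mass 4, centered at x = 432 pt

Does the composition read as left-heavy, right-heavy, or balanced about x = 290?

Total weight = 4 + 1 + 6 + 9 + 6 + 4 = 30.
Σw·x = 12472; x̄ = 12472/30 ≈ 415.73.
415.7 lies right of the midline 290, so the layout is right-heavy.

right-heavy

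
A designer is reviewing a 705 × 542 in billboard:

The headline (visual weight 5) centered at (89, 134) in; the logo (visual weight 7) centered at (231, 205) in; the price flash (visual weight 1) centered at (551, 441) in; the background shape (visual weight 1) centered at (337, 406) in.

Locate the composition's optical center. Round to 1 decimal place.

Weights sum to 5 + 7 + 1 + 1 = 14.
Σw·x = 5·89 + 7·231 + 1·551 + 1·337 = 2950, so x̄ = 2950/14 ≈ 210.71.
Σw·y = 5·134 + 7·205 + 1·441 + 1·406 = 2952, so ȳ = 2952/14 ≈ 210.86.

(210.7, 210.9)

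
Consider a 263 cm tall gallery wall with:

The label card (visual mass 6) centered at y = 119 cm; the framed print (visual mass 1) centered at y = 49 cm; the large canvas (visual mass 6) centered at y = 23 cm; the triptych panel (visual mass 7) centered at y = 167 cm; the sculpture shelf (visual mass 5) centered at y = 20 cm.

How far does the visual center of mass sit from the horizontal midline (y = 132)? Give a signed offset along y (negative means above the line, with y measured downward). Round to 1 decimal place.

≈ -45.2 cm

Total weight = 6 + 1 + 6 + 7 + 5 = 25.
Σw·y = 6·119 + 1·49 + 6·23 + 7·167 + 5·20 = 2170, so ȳ = 2170/25 ≈ 86.80.
Offset from y = 132: 86.80 − 132 ≈ -45.20.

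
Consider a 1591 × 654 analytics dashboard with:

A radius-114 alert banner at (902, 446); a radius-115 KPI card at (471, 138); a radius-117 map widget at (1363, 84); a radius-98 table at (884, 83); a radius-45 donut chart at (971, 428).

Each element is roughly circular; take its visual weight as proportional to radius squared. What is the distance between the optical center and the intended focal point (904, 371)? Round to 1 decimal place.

≈ 168.8

r² weights: alert banner 114² = 12996, KPI card 115² = 13225, map widget 117² = 13689, table 98² = 9604, donut chart 45² = 2025. Total = 51539.
x-moment: 12996·902 + 13225·471 + 13689·1363 + 9604·884 + 2025·971 = 47065685; centroid 47065685/51539 ≈ 913.21.
y-moment: 12996·446 + 13225·138 + 13689·84 + 9604·83 + 2025·428 = 10434974; centroid 10434974/51539 ≈ 202.47.
Offset from (904, 371): Δx ≈ 9.21, Δy ≈ -168.53; distance = √(Δx² + Δy²) ≈ 168.78.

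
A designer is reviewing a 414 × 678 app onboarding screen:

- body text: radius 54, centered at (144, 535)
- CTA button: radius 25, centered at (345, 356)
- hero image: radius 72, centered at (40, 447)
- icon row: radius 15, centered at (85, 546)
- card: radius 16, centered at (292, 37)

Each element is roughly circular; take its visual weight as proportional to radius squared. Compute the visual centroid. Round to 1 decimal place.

(101.8, 459.7)

r² weights: body text 54² = 2916, CTA button 25² = 625, hero image 72² = 5184, icon row 15² = 225, card 16² = 256. Total = 9206.
Σw·x = 2916·144 + 625·345 + 5184·40 + 225·85 + 256·292 = 936766, so x̄ = 936766/9206 ≈ 101.76.
Σw·y = 2916·535 + 625·356 + 5184·447 + 225·546 + 256·37 = 4232130, so ȳ = 4232130/9206 ≈ 459.71.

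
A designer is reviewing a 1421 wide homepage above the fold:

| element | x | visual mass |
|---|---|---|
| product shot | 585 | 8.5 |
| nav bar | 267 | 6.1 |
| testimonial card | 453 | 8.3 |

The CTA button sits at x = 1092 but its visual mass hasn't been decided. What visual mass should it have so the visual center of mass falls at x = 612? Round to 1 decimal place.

Known weights sum to 8.5 + 6.1 + 8.3 = 22.9; their moment is 8.5·585 + 6.1·267 + 8.3·453 = 10361.1.
Set Σw·x/Σw = 612: (10361.1 + 1092w) = 612·(22.9 + w).
Rearranging, w·(1092 − 612) = 612·22.9 − 10361.1 = 3653.7, so w ≈ 3653.7/480 = 7.61.

w ≈ 7.6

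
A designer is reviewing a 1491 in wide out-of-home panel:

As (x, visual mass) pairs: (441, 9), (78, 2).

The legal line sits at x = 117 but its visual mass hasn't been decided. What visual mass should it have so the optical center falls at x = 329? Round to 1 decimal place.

Known weights sum to 9 + 2 = 11; their moment is 9·441 + 2·78 = 4125.
Set Σw·x/Σw = 329: (4125 + 117w) = 329·(11 + w).
So w = (329·11 − 4125)/(117 − 329) = -506/-212 ≈ 2.39.

w ≈ 2.4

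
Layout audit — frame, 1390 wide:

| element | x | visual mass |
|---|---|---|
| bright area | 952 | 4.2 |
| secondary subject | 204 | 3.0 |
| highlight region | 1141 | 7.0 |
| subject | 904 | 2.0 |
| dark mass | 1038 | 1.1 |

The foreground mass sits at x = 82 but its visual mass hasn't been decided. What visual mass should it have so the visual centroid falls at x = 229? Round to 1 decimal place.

w ≈ 78.8

Existing Σw = 17.3 (4.2 + 3.0 + 7.0 + 2.0 + 1.1); existing moment 4.2·952 + 3.0·204 + 7.0·1141 + 2.0·904 + 1.1·1038 = 15547.2.
Balance at x = 229 requires (15547.2 + w·82) / (17.3 + w) = 229.
So w = (229·17.3 − 15547.2)/(82 − 229) = -11585.5/-147 ≈ 78.81.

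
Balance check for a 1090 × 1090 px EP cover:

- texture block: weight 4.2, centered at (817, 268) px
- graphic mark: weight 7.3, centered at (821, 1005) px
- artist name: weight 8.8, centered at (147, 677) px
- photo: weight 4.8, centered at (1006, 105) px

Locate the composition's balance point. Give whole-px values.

Total weight = 4.2 + 7.3 + 8.8 + 4.8 = 25.1.
Σw·x = 4.2·817 + 7.3·821 + 8.8·147 + 4.8·1006 = 15547.1, so x̄ = 15547.1/25.1 ≈ 619.41.
Σw·y = 4.2·268 + 7.3·1005 + 8.8·677 + 4.8·105 = 14923.7, so ȳ = 14923.7/25.1 ≈ 594.57.

(619, 595)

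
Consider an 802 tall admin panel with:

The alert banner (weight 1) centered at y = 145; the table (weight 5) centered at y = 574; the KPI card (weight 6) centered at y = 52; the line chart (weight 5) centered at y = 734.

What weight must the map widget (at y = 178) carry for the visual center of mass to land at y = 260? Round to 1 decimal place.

w ≈ 31.4

Known weights sum to 1 + 5 + 6 + 5 = 17; their moment is 1·145 + 5·574 + 6·52 + 5·734 = 6997.
Balance at y = 260 requires (6997 + w·178) / (17 + w) = 260.
So w = (260·17 − 6997)/(178 − 260) = -2577/-82 ≈ 31.43.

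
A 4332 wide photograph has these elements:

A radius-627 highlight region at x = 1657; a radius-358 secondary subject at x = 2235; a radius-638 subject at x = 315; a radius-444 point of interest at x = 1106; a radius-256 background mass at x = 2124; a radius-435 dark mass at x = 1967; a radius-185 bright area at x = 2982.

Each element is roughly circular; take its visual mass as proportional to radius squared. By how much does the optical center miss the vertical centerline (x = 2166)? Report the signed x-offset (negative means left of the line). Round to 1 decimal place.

Weights ∝ r²: highlight region 627² = 393129, secondary subject 358² = 128164, subject 638² = 407044, point of interest 444² = 197136, background mass 256² = 65536, dark mass 435² = 189225, bright area 185² = 34225; Σw = 1414459.
x: moment 1897575558 / weight 1414459 ≈ 1341.56
Against x = 2166, that's 1341.56 − 2166 = -824.44.

≈ -824.4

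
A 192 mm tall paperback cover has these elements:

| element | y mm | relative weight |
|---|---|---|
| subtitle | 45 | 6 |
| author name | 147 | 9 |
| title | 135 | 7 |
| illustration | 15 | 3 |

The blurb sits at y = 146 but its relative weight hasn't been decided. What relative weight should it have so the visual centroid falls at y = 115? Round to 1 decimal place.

w ≈ 9.4

Known weights sum to 6 + 9 + 7 + 3 = 25; their moment is 6·45 + 9·147 + 7·135 + 3·15 = 2583.
For the centroid to hit 115: (2583 + w·146) / (25 + w) = 115.
So w = (115·25 − 2583)/(146 − 115) = 292/31 ≈ 9.42.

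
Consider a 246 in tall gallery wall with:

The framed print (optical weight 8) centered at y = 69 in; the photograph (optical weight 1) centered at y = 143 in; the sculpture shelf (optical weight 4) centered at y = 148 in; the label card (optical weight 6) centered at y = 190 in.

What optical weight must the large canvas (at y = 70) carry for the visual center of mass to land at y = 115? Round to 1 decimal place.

Known weights sum to 8 + 1 + 4 + 6 = 19; their moment is 8·69 + 1·143 + 4·148 + 6·190 = 2427.
For the centroid to hit 115: (2427 + w·70) / (19 + w) = 115.
So w = (115·19 − 2427)/(70 − 115) = -242/-45 ≈ 5.38.

w ≈ 5.4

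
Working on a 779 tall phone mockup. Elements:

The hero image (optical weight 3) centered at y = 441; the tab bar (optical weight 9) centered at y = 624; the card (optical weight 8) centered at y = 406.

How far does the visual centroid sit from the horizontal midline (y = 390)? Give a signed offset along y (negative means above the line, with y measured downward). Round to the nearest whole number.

Σw = 3 + 9 + 8 = 20.
Σw·y = 3·441 + 9·624 + 8·406 = 10187, so ȳ = 10187/20 ≈ 509.35.
Offset from y = 390: 509.35 − 390 ≈ 119.35.

≈ 119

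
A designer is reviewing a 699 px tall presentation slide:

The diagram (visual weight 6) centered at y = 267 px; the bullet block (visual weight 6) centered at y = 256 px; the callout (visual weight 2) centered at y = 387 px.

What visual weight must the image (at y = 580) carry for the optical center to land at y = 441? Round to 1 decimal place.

w ≈ 16.3

Existing Σw = 14 (6 + 6 + 2); existing moment 6·267 + 6·256 + 2·387 = 3912.
For the centroid to hit 441: (3912 + w·580) / (14 + w) = 441.
Rearranging, w·(580 − 441) = 441·14 − 3912 = 2262, so w ≈ 2262/139 = 16.27.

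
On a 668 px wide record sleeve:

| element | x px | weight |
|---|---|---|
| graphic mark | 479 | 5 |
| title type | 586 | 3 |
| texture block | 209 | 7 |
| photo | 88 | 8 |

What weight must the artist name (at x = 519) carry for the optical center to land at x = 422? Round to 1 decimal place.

Existing Σw = 23 (5 + 3 + 7 + 8); existing moment 5·479 + 3·586 + 7·209 + 8·88 = 6320.
For the centroid to hit 422: (6320 + w·519) / (23 + w) = 422.
Solving: w = (422·23 − 6320) / (519 − 422) = 3386 / 97 ≈ 34.91.

w ≈ 34.9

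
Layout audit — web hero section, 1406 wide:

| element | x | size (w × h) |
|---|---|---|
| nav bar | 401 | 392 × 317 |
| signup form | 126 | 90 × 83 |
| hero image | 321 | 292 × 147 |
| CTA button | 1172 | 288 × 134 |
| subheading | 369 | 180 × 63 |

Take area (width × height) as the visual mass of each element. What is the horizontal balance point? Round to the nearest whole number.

x ≈ 507

Taking area as weight: nav bar 392·317 = 124264, signup form 90·83 = 7470, hero image 292·147 = 42924, CTA button 288·134 = 38592, subheading 180·63 = 11340. Sum 224590.
x: (124264·401 + 7470·126 + 42924·321 + 38592·1172 + 11340·369) / 224590 = 113963972 / 224590 ≈ 507.43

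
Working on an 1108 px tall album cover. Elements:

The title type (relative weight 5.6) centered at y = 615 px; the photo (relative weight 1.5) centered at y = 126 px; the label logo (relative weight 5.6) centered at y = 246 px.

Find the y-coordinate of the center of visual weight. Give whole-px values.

y ≈ 395

Σw = 5.6 + 1.5 + 5.6 = 12.7.
Σw·y = 5.6·615 + 1.5·126 + 5.6·246 = 5010.6, so ȳ = 5010.6/12.7 ≈ 394.54.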